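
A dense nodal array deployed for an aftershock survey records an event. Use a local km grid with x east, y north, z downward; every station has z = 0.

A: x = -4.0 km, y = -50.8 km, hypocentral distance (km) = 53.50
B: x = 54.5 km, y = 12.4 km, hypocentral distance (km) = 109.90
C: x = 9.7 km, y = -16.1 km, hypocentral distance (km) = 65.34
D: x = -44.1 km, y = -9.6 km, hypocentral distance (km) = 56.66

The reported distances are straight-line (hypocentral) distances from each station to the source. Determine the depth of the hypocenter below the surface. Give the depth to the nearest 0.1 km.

Each station gives a sphere (x−x_i)² + (y−y_i)² + z² = d_i² (stations at z=0).
Subtracting the A sphere from B and C: z² cancels, leaving linear equations in x and y:
117.0 x + 126.4 y = -8688.39
27.4 x + 69.4 y = -3650.41
Solving: x ≈ -30.402, y ≈ -40.597 km (keep extra digits for the depth step; rounded: -30.4, -40.6).
Then from the A sphere: z² = 53.50² − (x + 4.0)² − (y + 50.8)² with x = -30.402, y = -40.597, so z ≈ 45.399 ≈ 45.4 km.

z ≈ 45.4 km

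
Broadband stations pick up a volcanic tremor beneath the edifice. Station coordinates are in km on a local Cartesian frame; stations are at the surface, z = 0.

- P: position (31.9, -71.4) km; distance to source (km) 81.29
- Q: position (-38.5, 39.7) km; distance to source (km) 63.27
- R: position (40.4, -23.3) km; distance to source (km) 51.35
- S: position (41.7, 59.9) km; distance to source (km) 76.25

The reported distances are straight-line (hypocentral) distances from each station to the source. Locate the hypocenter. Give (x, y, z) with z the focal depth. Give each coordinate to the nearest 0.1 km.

Each station gives a sphere (x−x_i)² + (y−y_i)² + z² = d_i² (stations at z=0).
Subtracting the P sphere from Q and R: z² cancels, leaving linear equations in x and y:
-140.8 x + 222.2 y = -452.26
17.0 x + 96.2 y = 30.72
Solving: x ≈ 2.906, y ≈ -0.194 km (keep extra digits for the depth step; rounded: 2.9, -0.2).
Then from the P sphere: z² = 81.29² − (x − 31.9)² − (y + 71.4)² with x = 2.906, y = -0.194, so z ≈ 26.403 ≈ 26.4 km.

(2.9, -0.2, 26.4)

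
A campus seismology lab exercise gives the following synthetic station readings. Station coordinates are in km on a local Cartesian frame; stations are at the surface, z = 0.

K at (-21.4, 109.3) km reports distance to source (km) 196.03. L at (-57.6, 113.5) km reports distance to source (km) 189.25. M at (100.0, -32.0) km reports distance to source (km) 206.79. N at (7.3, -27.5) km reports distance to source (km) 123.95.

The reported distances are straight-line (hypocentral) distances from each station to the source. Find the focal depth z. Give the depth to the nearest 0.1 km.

Each station gives a sphere (x−x_i)² + (y−y_i)² + z² = d_i² (stations at z=0).
Subtracting the K sphere from L and M: z² cancels, leaving linear equations in x and y:
-72.4 x + 8.4 y = 6407.76
242.8 x − 282.6 y = -5714.79
Solving: x ≈ -95.698, y ≈ -61.998 km (keep extra digits for the depth step; rounded: -95.7, -62.0).
Then from the K sphere: z² = 196.03² − (x + 21.4)² − (y − 109.3)² with x = -95.698, y = -61.998, so z ≈ 59.704 ≈ 59.7 km.

59.7 km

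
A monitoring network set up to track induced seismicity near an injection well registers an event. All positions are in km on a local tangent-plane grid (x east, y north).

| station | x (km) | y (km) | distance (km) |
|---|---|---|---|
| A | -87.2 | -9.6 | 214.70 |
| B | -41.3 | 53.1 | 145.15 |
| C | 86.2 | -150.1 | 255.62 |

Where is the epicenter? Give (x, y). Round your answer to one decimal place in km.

x ≈ 94.1 km, y ≈ 105.4 km

Circle about each station: (x + 87.2)² + (y + 9.6)² = 214.70²; (x + 41.3)² + (y − 53.1)² = 145.15²; (x − 86.2)² + (y + 150.1)² = 255.62².
Subtracting pairs of circle equations eliminates x²+y² and gives linear equations (the radical axes):
91.8 x + 125.4 y = 21856.87
346.8 x − 281.0 y = 3018.96
Solving the 2×2 system: x ≈ 94.1, y ≈ 105.4 km.
Check against A (with the unrounded x, y): √((x + 87.2)²+(y + 9.6)²) = 214.71 ≈ 214.70 km. ✓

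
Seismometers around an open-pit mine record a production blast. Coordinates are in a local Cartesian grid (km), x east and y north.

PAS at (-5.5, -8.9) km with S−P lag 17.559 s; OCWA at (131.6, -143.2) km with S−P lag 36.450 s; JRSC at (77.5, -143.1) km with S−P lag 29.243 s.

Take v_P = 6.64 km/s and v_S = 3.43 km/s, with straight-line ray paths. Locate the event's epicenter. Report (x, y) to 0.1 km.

(-115.6, -67.2)

Distance from S−P lag: d = Δt · v_P v_S / (v_P − v_S) = Δt · (6.64·3.43)/(6.64−3.43) ≈ 7.0951·Δt.
So d_PAS = 124.58, d_OCWA = 258.62, d_JRSC = 207.48 km.
Circle about each station: (x + 5.5)² + (y + 8.9)² = 124.58²; (x − 131.6)² + (y + 143.2)² = 258.62²; (x − 77.5)² + (y + 143.1)² = 207.48².
Subtracting the PAS equation from the OCWA and JRSC equations removes the quadratic terms:
274.2 x − 268.6 y = -13648.79
166.0 x − 268.4 y = -1153.37
Solving the 2×2 system: x ≈ -115.6, y ≈ -67.2 km.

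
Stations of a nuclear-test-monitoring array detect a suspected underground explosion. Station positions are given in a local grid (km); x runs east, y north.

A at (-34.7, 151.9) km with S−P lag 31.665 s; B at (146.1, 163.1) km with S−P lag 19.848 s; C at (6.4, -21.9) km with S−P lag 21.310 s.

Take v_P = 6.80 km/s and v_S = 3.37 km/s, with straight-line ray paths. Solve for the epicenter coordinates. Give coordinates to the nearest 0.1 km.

Distance from S−P lag: d = Δt · v_P v_S / (v_P − v_S) = Δt · (6.80·3.37)/(6.80−3.37) ≈ 6.6810·Δt.
So d_A = 211.56, d_B = 132.61, d_C = 142.37 km.
Circle about each station: (x + 34.7)² + (y − 151.9)² = 211.56²; (x − 146.1)² + (y − 163.1)² = 132.61²; (x − 6.4)² + (y + 21.9)² = 142.37².
Subtracting the A equation from the B and C equations removes the quadratic terms:
361.6 x + 22.4 y = 50841.34
82.2 x − 347.6 y = 731.29
Solving the 2×2 system: x ≈ 138.7, y ≈ 30.7 km.
Check against A (with the unrounded x, y): √((x + 34.7)²+(y − 151.9)²) = 211.56 ≈ 211.56 km. ✓

x ≈ 138.7 km, y ≈ 30.7 km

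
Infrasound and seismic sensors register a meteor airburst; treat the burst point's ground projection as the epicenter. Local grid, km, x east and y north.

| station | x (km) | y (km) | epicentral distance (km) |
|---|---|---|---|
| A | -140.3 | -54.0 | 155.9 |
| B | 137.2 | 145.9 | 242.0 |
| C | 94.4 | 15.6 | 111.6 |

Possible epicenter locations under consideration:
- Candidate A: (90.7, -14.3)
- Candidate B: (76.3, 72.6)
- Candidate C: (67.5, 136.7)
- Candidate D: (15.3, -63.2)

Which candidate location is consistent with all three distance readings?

For each candidate, compare |candidate − station| to the reported distance:
Candidate A: residuals A 78.5, B 75.2, C 81.5 → max 81.5 km
Candidate B: residuals A 95.0, B 146.7, C 51.8 → max 146.7 km
Candidate C: residuals A 126.1, B 171.7, C 12.5 → max 171.7 km
Candidate D: residuals A 0.0, B 0.0, C 0.1 → max 0.1 km
Only Candidate D has all residuals ≈ 0.

Candidate D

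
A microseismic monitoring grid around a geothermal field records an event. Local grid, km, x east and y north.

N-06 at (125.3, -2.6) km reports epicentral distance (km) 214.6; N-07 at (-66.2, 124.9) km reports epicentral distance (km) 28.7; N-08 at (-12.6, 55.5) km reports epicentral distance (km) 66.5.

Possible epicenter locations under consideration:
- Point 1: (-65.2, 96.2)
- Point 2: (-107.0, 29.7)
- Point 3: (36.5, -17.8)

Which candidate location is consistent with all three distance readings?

For each candidate, compare |candidate − station| to the reported distance:
Point 1: residuals N-06 0.0, N-07 0.0, N-08 0.0 → max 0.0 km
Point 2: residuals N-06 19.9, N-07 74.9, N-08 31.4 → max 74.9 km
Point 3: residuals N-06 124.5, N-07 147.1, N-08 21.7 → max 147.1 km
Only Point 1 has all residuals ≈ 0.

Point 1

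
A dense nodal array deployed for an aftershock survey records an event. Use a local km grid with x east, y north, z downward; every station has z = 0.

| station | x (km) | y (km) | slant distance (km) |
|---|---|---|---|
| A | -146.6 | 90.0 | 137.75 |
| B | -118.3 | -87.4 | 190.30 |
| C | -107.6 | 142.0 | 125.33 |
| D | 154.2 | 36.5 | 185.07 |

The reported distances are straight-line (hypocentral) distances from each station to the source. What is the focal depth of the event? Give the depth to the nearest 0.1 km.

51.5 km

Each station gives a sphere (x−x_i)² + (y−y_i)² + z² = d_i² (stations at z=0).
Subtracting the A sphere from B and C: z² cancels, leaving linear equations in x and y:
56.6 x − 354.8 y = -25196.94
78.0 x + 104.0 y = 5417.65
Solving: x ≈ -20.807, y ≈ 67.698 km (keep extra digits for the depth step; rounded: -20.8, 67.7).
Then from the A sphere: z² = 137.75² − (x + 146.6)² − (y − 90.0)² with x = -20.807, y = 67.698, so z ≈ 51.515 ≈ 51.5 km.
Check against D (with the unrounded solution): distance 185.08 ≈ 185.07 km. ✓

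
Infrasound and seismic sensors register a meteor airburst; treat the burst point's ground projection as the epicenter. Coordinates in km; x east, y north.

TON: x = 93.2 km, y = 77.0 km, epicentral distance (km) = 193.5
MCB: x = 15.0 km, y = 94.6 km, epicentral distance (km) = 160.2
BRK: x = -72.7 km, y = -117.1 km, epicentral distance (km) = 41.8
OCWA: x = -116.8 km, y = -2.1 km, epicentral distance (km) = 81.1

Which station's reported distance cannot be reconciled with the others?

Solve using three stations at a time. Using TON, MCB, OCWA (subtract circle equations pairwise → linear system) gives (x, y) ≈ (-52.0, -51.0).
Distances from that point to each station vs reported:
  TON: calculated 193.5 vs reported 193.5 → residual 0.0 km
  MCB: calculated 160.2 vs reported 160.2 → residual 0.0 km
  BRK: calculated 69.3 vs reported 41.8 → residual 27.5 km
  OCWA: calculated 81.2 vs reported 81.1 → residual 0.1 km
TON, MCB, OCWA are mutually consistent (residuals ≈ 0); BRK is off by 27.5 km.

BRK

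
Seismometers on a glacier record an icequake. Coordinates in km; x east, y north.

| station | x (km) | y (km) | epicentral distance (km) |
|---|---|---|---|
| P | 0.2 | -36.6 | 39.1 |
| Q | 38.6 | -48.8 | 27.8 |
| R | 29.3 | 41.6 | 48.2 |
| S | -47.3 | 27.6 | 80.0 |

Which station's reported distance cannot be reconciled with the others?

Q

Solve using three stations at a time. Using P, R, S (subtract circle equations pairwise → linear system) gives (x, y) ≈ (25.1, -6.4).
Distances from that point to each station vs reported:
  P: calculated 39.1 vs reported 39.1 → residual 0.0 km
  Q: calculated 44.5 vs reported 27.8 → residual 16.7 km
  R: calculated 48.2 vs reported 48.2 → residual 0.0 km
  S: calculated 80.0 vs reported 80.0 → residual 0.0 km
P, R, S are mutually consistent (residuals ≈ 0); Q is off by 16.7 km.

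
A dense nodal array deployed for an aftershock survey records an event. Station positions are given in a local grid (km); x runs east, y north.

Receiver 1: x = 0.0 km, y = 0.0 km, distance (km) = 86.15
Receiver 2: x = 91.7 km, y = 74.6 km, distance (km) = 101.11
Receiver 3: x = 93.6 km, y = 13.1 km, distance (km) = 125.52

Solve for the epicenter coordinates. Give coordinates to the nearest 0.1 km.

(-8.8, 85.7)

Circle about each station: x² + y² = 86.15²; (x − 91.7)² + (y − 74.6)² = 101.11²; (x − 93.6)² + (y − 13.1)² = 125.52².
Subtracting the Receiver 1 equation from the Receiver 2 and Receiver 3 equations removes the quadratic terms:
183.4 x + 149.2 y = 11172.64
187.2 x + 26.2 y = 599.12
Solving the 2×2 system: x ≈ -8.8, y ≈ 85.7 km.
Check against Receiver 1 (with the unrounded x, y): √(x²+y²) = 86.14 ≈ 86.15 km. ✓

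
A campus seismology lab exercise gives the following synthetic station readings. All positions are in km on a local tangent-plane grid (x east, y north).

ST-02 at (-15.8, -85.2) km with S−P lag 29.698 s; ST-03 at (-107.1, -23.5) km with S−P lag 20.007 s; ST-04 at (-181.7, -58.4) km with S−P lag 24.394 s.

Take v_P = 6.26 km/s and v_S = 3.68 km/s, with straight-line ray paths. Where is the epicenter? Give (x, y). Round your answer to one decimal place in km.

(-131.3, 153.5)

Distance from S−P lag: d = Δt · v_P v_S / (v_P − v_S) = Δt · (6.26·3.68)/(6.26−3.68) ≈ 8.9290·Δt.
So d_ST-02 = 265.17, d_ST-03 = 178.64, d_ST-04 = 217.81 km.
Circle about each station: (x + 15.8)² + (y + 85.2)² = 265.17²; (x + 107.1)² + (y + 23.5)² = 178.64²; (x + 181.7)² + (y + 58.4)² = 217.81².
Subtracting pairs of circle equations eliminates x²+y² and gives linear equations (the radical axes):
-182.6 x + 123.4 y = 42916.86
-331.8 x + 53.6 y = 51790.70
Solving the 2×2 system: x ≈ -131.3, y ≈ 153.5 km.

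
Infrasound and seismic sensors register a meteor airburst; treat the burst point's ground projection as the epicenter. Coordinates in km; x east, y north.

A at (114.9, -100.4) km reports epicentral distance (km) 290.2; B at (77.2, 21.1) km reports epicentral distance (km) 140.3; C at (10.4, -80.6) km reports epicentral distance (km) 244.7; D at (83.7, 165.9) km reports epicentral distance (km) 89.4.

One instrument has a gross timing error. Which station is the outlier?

B

Solve using three stations at a time. Using A, C, D (subtract circle equations pairwise → linear system) gives (x, y) ≈ (-5.7, 163.6).
Distances from that point to each station vs reported:
  A: calculated 290.2 vs reported 290.2 → residual 0.0 km
  B: calculated 164.8 vs reported 140.3 → residual 24.5 km
  C: calculated 244.7 vs reported 244.7 → residual 0.0 km
  D: calculated 89.4 vs reported 89.4 → residual 0.0 km
A, C, D are mutually consistent (residuals ≈ 0); B is off by 24.5 km.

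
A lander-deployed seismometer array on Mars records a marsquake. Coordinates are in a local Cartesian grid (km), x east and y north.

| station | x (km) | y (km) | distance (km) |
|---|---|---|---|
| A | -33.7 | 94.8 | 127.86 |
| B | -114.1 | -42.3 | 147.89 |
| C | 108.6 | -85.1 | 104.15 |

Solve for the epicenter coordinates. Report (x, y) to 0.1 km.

Circle about each station: (x + 33.7)² + (y − 94.8)² = 127.86²; (x + 114.1)² + (y + 42.3)² = 147.89²; (x − 108.6)² + (y + 85.1)² = 104.15².
Subtracting pairs of circle equations eliminates x²+y² and gives linear equations (the radical axes):
-160.8 x − 274.2 y = -837.90
284.6 x − 359.8 y = 14414.20
Solving the 2×2 system: x ≈ 31.3, y ≈ -15.3 km.

31.3 km east, -15.3 km north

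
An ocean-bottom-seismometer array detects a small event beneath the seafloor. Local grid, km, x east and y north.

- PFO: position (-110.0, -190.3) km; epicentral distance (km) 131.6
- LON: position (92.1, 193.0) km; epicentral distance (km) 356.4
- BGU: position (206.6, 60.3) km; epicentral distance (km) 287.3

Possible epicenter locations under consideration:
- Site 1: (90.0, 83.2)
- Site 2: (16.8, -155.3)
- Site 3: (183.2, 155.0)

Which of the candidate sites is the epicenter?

For each candidate, compare |candidate − station| to the reported distance:
Site 1: residuals PFO 207.2, LON 246.6, BGU 168.5 → max 246.6 km
Site 2: residuals PFO 0.1, LON 0.1, BGU 0.1 → max 0.1 km
Site 3: residuals PFO 321.4, LON 257.7, BGU 189.8 → max 321.4 km
Only Site 2 has all residuals ≈ 0.

Site 2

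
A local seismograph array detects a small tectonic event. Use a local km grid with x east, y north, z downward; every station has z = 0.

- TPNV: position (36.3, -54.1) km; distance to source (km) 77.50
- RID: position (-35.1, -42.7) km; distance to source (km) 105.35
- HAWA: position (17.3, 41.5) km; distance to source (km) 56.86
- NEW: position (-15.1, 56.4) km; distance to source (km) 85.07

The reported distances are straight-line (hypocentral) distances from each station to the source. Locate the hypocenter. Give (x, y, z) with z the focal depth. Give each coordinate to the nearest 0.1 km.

x ≈ 45.9 km, y ≈ 12.0 km, depth ≈ 39.3 km

Each station gives a sphere (x−x_i)² + (y−y_i)² + z² = d_i² (stations at z=0).
Subtracting the TPNV sphere from RID and HAWA: z² cancels, leaving linear equations in x and y:
-142.8 x + 22.8 y = -6281.57
-38.0 x + 191.2 y = 550.23
Solving: x ≈ 45.905, y ≈ 12.001 km (keep extra digits for the depth step; rounded: 45.9, 12.0).
Then from the TPNV sphere: z² = 77.50² − (x − 36.3)² − (y + 54.1)² with x = 45.905, y = 12.001, so z ≈ 39.302 ≈ 39.3 km.
Check against NEW (with the unrounded solution): distance 85.07 ≈ 85.07 km. ✓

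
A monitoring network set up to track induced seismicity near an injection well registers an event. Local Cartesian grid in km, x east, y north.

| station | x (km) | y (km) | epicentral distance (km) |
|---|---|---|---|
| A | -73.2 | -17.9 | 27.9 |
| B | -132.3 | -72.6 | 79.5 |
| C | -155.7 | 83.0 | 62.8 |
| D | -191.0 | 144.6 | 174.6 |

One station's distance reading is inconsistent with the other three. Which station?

C

Solve using three stations at a time. Using A, B, D (subtract circle equations pairwise → linear system) gives (x, y) ≈ (-96.0, -1.9).
Distances from that point to each station vs reported:
  A: calculated 27.9 vs reported 27.9 → residual 0.0 km
  B: calculated 79.5 vs reported 79.5 → residual 0.0 km
  C: calculated 103.8 vs reported 62.8 → residual 41.0 km
  D: calculated 174.6 vs reported 174.6 → residual 0.0 km
A, B, D are mutually consistent (residuals ≈ 0); C is off by 41.0 km.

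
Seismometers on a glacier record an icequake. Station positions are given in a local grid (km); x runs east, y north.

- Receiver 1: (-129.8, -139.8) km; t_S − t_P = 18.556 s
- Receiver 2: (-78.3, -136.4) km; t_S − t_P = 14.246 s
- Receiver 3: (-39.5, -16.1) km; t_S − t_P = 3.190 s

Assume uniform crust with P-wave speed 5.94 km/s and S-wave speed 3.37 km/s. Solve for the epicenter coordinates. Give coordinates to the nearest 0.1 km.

Distance from S−P lag: d = Δt · v_P v_S / (v_P − v_S) = Δt · (5.94·3.37)/(5.94−3.37) ≈ 7.7890·Δt.
So d_Receiver 1 = 144.53, d_Receiver 2 = 110.96, d_Receiver 3 = 24.85 km.
Circle about each station: (x + 129.8)² + (y + 139.8)² = 144.53²; (x + 78.3)² + (y + 136.4)² = 110.96²; (x + 39.5)² + (y + 16.1)² = 24.85².
Subtracting the Receiver 1 equation from the Receiver 2 and Receiver 3 equations removes the quadratic terms:
103.0 x + 6.8 y = -3079.43
180.6 x + 247.4 y = -14301.22
Solving the 2×2 system: x ≈ -27.4, y ≈ -37.8 km.

-27.4 km east, -37.8 km north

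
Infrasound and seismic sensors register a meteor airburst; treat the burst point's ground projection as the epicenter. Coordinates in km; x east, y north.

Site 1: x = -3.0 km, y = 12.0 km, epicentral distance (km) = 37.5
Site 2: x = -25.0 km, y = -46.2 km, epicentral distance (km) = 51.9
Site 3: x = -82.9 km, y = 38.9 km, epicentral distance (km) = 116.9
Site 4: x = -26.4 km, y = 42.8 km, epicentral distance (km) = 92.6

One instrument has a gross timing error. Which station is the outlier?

Solve using three stations at a time. Using Site 1, Site 2, Site 3 (subtract circle equations pairwise → linear system) gives (x, y) ≈ (19.0, -18.5).
Distances from that point to each station vs reported:
  Site 1: calculated 37.6 vs reported 37.5 → residual 0.1 km
  Site 2: calculated 52.0 vs reported 51.9 → residual 0.1 km
  Site 3: calculated 116.9 vs reported 116.9 → residual 0.0 km
  Site 4: calculated 76.3 vs reported 92.6 → residual 16.3 km
Site 1, Site 2, Site 3 are mutually consistent (residuals ≈ 0); Site 4 is off by 16.3 km.

Site 4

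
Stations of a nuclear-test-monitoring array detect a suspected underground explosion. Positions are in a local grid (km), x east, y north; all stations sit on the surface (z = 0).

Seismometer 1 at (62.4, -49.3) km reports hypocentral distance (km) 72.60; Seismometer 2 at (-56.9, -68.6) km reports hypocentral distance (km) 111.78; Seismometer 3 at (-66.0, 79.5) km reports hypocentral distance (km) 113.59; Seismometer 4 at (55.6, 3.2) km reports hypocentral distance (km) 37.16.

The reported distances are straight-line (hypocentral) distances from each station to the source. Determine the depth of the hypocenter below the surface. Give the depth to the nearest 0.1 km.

Each station gives a sphere (x−x_i)² + (y−y_i)² + z² = d_i² (stations at z=0).
Subtracting the Seismometer 1 sphere from Seismometer 2 and Seismometer 3: z² cancels, leaving linear equations in x and y:
-238.6 x − 38.6 y = -5604.69
-256.8 x + 257.6 y = -3279.93
Solving: x ≈ 22.001, y ≈ 9.200 km (keep extra digits for the depth step; rounded: 22.0, 9.2).
Then from the Seismometer 1 sphere: z² = 72.60² − (x − 62.4)² − (y + 49.3)² with x = 22.001, y = 9.200, so z ≈ 14.712 ≈ 14.7 km.
Check against Seismometer 4 (with the unrounded solution): distance 37.17 ≈ 37.16 km. ✓

depth ≈ 14.7 km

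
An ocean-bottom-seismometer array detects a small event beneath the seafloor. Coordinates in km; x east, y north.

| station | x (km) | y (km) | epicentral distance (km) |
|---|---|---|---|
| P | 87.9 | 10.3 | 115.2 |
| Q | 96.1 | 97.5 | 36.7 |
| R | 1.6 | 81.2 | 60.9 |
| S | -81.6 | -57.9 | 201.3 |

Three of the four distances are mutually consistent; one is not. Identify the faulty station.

Solve using three stations at a time. Using Q, R, S (subtract circle equations pairwise → linear system) gives (x, y) ≈ (62.5, 82.7).
Distances from that point to each station vs reported:
  P: calculated 76.7 vs reported 115.2 → residual 38.5 km
  Q: calculated 36.7 vs reported 36.7 → residual 0.0 km
  R: calculated 60.9 vs reported 60.9 → residual 0.0 km
  S: calculated 201.3 vs reported 201.3 → residual 0.0 km
Q, R, S are mutually consistent (residuals ≈ 0); P is off by 38.5 km.

P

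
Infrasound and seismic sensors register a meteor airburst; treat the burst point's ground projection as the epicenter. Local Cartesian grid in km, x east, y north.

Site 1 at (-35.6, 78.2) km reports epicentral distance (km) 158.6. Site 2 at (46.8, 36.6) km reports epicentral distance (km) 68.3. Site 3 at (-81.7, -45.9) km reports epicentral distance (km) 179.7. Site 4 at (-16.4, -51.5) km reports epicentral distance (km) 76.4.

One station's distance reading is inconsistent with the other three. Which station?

Site 4

Solve using three stations at a time. Using Site 1, Site 2, Site 3 (subtract circle equations pairwise → linear system) gives (x, y) ≈ (94.8, -12.1).
Distances from that point to each station vs reported:
  Site 1: calculated 158.6 vs reported 158.6 → residual 0.0 km
  Site 2: calculated 68.4 vs reported 68.3 → residual 0.1 km
  Site 3: calculated 179.7 vs reported 179.7 → residual 0.0 km
  Site 4: calculated 118.0 vs reported 76.4 → residual 41.6 km
Site 1, Site 2, Site 3 are mutually consistent (residuals ≈ 0); Site 4 is off by 41.6 km.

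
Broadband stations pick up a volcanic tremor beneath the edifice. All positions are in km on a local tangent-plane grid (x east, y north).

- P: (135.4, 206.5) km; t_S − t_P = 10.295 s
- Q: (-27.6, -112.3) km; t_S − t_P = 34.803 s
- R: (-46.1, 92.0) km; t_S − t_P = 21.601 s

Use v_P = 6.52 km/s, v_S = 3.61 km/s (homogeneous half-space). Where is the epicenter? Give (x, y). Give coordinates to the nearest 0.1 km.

x ≈ 125.7 km, y ≈ 123.8 km

Distance from S−P lag: d = Δt · v_P v_S / (v_P − v_S) = Δt · (6.52·3.61)/(6.52−3.61) ≈ 8.0884·Δt.
So d_P = 83.27, d_Q = 281.50, d_R = 174.72 km.
Circle about each station: (x − 135.4)² + (y − 206.5)² = 83.27²; (x + 27.6)² + (y + 112.3)² = 281.50²; (x + 46.1)² + (y − 92.0)² = 174.72².
Subtracting pairs of circle equations eliminates x²+y² and gives linear equations (the radical axes):
-326.0 x − 637.6 y = -119910.72
-363.0 x − 229.0 y = -73979.39
Solving the 2×2 system: x ≈ 125.7, y ≈ 123.8 km.
Check against P (with the unrounded x, y): √((x − 135.4)²+(y − 206.5)²) = 83.27 ≈ 83.27 km. ✓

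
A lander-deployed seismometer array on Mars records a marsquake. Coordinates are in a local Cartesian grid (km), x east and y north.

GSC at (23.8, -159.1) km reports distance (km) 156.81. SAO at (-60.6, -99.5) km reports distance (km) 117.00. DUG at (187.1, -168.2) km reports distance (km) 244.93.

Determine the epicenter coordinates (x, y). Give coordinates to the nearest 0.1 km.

x ≈ 6.0 km, y ≈ -3.3 km

Circle about each station: (x − 23.8)² + (y + 159.1)² = 156.81²; (x + 60.6)² + (y + 99.5)² = 117.00²; (x − 187.1)² + (y + 168.2)² = 244.93².
Subtracting pairs of circle equations eliminates x²+y² and gives linear equations (the radical axes):
-168.8 x + 119.2 y = -1406.26
326.6 x − 18.2 y = 2017.07
Solving the 2×2 system: x ≈ 6.0, y ≈ -3.3 km.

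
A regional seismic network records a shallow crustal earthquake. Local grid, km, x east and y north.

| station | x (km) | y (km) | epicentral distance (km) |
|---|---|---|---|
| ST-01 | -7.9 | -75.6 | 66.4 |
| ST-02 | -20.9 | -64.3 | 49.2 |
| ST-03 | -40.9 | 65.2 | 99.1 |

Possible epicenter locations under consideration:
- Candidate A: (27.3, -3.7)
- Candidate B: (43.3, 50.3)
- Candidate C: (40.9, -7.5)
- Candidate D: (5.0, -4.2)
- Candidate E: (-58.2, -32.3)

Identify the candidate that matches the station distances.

For each candidate, compare |candidate − station| to the reported distance:
Candidate A: residuals ST-01 13.7, ST-02 28.2, ST-03 2.2 → max 28.2 km
Candidate B: residuals ST-01 69.5, ST-02 82.2, ST-03 13.6 → max 82.2 km
Candidate C: residuals ST-01 17.4, ST-02 34.7, ST-03 10.3 → max 34.7 km
Candidate D: residuals ST-01 6.2, ST-02 16.2, ST-03 15.9 → max 16.2 km
Candidate E: residuals ST-01 0.0, ST-02 0.1, ST-03 0.1 → max 0.1 km
Only Candidate E has all residuals ≈ 0.

Candidate E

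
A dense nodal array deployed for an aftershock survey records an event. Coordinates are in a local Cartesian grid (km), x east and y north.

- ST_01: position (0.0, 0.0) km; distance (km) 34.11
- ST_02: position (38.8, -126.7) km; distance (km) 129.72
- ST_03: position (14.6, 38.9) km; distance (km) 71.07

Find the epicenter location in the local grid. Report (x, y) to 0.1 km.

Circle about each station: x² + y² = 34.11²; (x − 38.8)² + (y + 126.7)² = 129.72²; (x − 14.6)² + (y − 38.9)² = 71.07².
Subtracting pairs of circle equations eliminates x²+y² and gives linear equations (the radical axes):
77.6 x − 253.4 y = 1894.54
29.2 x + 77.8 y = -2161.08
Solving the 2×2 system: x ≈ -29.8, y ≈ -16.6 km.

-29.8 km east, -16.6 km north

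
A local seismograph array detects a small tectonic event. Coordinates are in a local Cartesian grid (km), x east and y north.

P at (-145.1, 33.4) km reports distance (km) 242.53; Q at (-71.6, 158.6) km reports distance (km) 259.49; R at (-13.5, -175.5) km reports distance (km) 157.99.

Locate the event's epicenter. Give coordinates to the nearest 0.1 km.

Circle about each station: (x + 145.1)² + (y − 33.4)² = 242.53²; (x + 71.6)² + (y − 158.6)² = 259.49²; (x + 13.5)² + (y + 175.5)² = 157.99².
Subtracting the P equation from the Q and R equations removes the quadratic terms:
147.0 x + 250.4 y = -403.31
263.2 x − 417.8 y = 42672.89
Solving the 2×2 system: x ≈ 82.6, y ≈ -50.1 km.

(82.6, -50.1)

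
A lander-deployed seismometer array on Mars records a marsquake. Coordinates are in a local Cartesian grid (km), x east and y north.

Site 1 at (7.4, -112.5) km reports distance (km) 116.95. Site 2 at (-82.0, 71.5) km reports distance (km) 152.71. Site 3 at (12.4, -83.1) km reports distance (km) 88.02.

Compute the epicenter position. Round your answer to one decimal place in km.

Circle about each station: (x − 7.4)² + (y + 112.5)² = 116.95²; (x + 82.0)² + (y − 71.5)² = 152.71²; (x − 12.4)² + (y + 83.1)² = 88.02².
Subtracting pairs of circle equations eliminates x²+y² and gives linear equations (the radical axes):
-178.8 x + 368.0 y = -10517.80
10.0 x + 58.8 y = 278.14
Solving the 2×2 system: x ≈ 50.8, y ≈ -3.9 km.

x ≈ 50.8 km, y ≈ -3.9 km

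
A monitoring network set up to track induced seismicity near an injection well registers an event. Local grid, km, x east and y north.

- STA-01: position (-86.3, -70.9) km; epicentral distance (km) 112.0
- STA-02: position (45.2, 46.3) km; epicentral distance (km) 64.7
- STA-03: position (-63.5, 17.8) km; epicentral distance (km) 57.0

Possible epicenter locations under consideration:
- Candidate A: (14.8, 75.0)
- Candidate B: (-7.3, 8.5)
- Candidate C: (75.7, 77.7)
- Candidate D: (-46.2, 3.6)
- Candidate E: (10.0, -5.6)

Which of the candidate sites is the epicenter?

For each candidate, compare |candidate − station| to the reported distance:
Candidate A: residuals STA-01 65.5, STA-02 22.9, STA-03 40.0 → max 65.5 km
Candidate B: residuals STA-01 0.0, STA-02 0.0, STA-03 0.0 → max 0.0 km
Candidate C: residuals STA-01 107.8, STA-02 20.9, STA-03 94.5 → max 107.8 km
Candidate D: residuals STA-01 27.4, STA-02 36.2, STA-03 34.6 → max 36.2 km
Candidate E: residuals STA-01 4.4, STA-02 2.0, STA-03 20.1 → max 20.1 km
Only Candidate B has all residuals ≈ 0.

Candidate B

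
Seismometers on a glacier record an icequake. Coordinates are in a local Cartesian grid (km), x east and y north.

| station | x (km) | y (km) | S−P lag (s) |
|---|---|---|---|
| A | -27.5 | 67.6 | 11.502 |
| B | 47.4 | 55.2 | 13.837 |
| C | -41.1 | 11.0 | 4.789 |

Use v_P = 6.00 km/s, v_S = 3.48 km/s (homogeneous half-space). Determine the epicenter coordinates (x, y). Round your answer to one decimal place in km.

(-31.9, -27.6)

Distance from S−P lag: d = Δt · v_P v_S / (v_P − v_S) = Δt · (6.00·3.48)/(6.00−3.48) ≈ 8.2857·Δt.
So d_A = 95.30, d_B = 114.65, d_C = 39.68 km.
Circle about each station: (x + 27.5)² + (y − 67.6)² = 95.30²; (x − 47.4)² + (y − 55.2)² = 114.65²; (x + 41.1)² + (y − 11.0)² = 39.68².
Subtracting the A equation from the B and C equations removes the quadratic terms:
149.8 x − 24.8 y = -4094.74
-27.2 x − 113.2 y = 3991.79
Solving the 2×2 system: x ≈ -31.9, y ≈ -27.6 km.
Check against A (with the unrounded x, y): √((x + 27.5)²+(y − 67.6)²) = 95.30 ≈ 95.30 km. ✓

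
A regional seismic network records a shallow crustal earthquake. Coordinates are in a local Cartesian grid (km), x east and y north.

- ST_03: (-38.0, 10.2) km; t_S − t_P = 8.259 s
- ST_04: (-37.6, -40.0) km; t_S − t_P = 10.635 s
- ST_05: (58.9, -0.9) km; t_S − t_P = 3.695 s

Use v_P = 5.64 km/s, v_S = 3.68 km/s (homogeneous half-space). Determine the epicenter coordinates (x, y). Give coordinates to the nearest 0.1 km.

Distance from S−P lag: d = Δt · v_P v_S / (v_P − v_S) = Δt · (5.64·3.68)/(5.64−3.68) ≈ 10.5894·Δt.
So d_ST_03 = 87.46, d_ST_04 = 112.62, d_ST_05 = 39.13 km.
Circle about each station: (x + 38.0)² + (y − 10.2)² = 87.46²; (x + 37.6)² + (y + 40.0)² = 112.62²; (x − 58.9)² + (y + 0.9)² = 39.13².
Subtracting pairs of circle equations eliminates x²+y² and gives linear equations (the radical axes):
0.8 x − 100.4 y = -3568.29
193.8 x − 22.2 y = 8040.07
Solving the 2×2 system: x ≈ 45.6, y ≈ 35.9 km.

x ≈ 45.6 km, y ≈ 35.9 km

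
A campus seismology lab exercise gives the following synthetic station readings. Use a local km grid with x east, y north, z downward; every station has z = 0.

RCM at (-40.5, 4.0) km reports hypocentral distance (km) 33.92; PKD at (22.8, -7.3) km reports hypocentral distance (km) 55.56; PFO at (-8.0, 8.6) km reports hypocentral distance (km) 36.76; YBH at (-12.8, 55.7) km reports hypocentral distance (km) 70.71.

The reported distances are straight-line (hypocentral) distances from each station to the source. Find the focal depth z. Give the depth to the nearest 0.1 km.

27.8 km

Each station gives a sphere (x−x_i)² + (y−y_i)² + z² = d_i² (stations at z=0).
Subtracting the RCM sphere from PKD and PFO: z² cancels, leaving linear equations in x and y:
126.6 x − 22.6 y = -3019.47
65.0 x + 9.2 y = -1719.02
Solving: x ≈ -25.298, y ≈ -8.111 km (keep extra digits for the depth step; rounded: -25.3, -8.1).
Then from the RCM sphere: z² = 33.92² − (x + 40.5)² − (y − 4.0)² with x = -25.298, y = -8.111, so z ≈ 27.799 ≈ 27.8 km.
Check against YBH (with the unrounded solution): distance 70.72 ≈ 70.71 km. ✓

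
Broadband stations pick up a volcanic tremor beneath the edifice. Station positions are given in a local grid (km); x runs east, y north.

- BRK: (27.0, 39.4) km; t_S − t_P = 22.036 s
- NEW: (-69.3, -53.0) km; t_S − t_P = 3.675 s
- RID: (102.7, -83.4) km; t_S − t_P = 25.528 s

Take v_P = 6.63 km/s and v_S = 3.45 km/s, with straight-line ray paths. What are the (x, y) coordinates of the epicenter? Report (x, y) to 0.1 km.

-80.8 km east, -76.8 km north

Distance from S−P lag: d = Δt · v_P v_S / (v_P − v_S) = Δt · (6.63·3.45)/(6.63−3.45) ≈ 7.1929·Δt.
So d_BRK = 158.50, d_NEW = 26.43, d_RID = 183.62 km.
Circle about each station: (x − 27.0)² + (y − 39.4)² = 158.50²; (x + 69.3)² + (y + 53.0)² = 26.43²; (x − 102.7)² + (y + 83.4)² = 183.62².
Subtracting the BRK equation from the NEW and RID equations removes the quadratic terms:
-192.6 x − 184.8 y = 29753.84
151.4 x − 245.6 y = 6627.44
Solving the 2×2 system: x ≈ -80.8, y ≈ -76.8 km.
Check against BRK (with the unrounded x, y): √((x − 27.0)²+(y − 39.4)²) = 158.50 ≈ 158.50 km. ✓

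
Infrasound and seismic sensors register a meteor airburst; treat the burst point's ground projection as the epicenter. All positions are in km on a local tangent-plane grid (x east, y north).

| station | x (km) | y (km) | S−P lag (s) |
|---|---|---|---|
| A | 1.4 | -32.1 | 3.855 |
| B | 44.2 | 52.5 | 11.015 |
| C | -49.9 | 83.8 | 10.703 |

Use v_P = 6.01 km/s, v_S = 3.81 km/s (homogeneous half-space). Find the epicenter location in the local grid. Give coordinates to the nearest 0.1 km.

-38.4 km east, -27.0 km north

Distance from S−P lag: d = Δt · v_P v_S / (v_P − v_S) = Δt · (6.01·3.81)/(6.01−3.81) ≈ 10.4082·Δt.
So d_A = 40.12, d_B = 114.65, d_C = 111.40 km.
Circle about each station: (x − 1.4)² + (y + 32.1)² = 40.12²; (x − 44.2)² + (y − 52.5)² = 114.65²; (x + 49.9)² + (y − 83.8)² = 111.40².
Subtracting the A equation from the B and C equations removes the quadratic terms:
85.6 x + 169.2 y = -7857.49
-102.6 x + 231.8 y = -2320.27
Solving the 2×2 system: x ≈ -38.4, y ≈ -27.0 km.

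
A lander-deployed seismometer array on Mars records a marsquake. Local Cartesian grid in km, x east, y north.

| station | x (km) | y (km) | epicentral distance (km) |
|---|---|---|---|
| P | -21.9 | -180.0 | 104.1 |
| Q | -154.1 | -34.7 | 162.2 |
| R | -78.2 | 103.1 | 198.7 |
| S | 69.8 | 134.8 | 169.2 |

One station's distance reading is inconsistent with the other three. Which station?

Solve using three stations at a time. Using P, Q, R (subtract circle equations pairwise → linear system) gives (x, y) ≈ (2.0, -78.7).
Distances from that point to each station vs reported:
  P: calculated 104.1 vs reported 104.1 → residual 0.0 km
  Q: calculated 162.2 vs reported 162.2 → residual 0.0 km
  R: calculated 198.7 vs reported 198.7 → residual 0.0 km
  S: calculated 224.0 vs reported 169.2 → residual 54.8 km
P, Q, R are mutually consistent (residuals ≈ 0); S is off by 54.8 km.

S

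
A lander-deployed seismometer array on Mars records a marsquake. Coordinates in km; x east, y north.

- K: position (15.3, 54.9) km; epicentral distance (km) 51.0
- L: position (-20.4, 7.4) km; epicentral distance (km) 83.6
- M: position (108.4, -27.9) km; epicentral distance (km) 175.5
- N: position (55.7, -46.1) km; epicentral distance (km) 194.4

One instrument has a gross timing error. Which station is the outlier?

Solve using three stations at a time. Using K, L, M (subtract circle equations pairwise → linear system) gives (x, y) ≈ (-20.7, 91.0).
Distances from that point to each station vs reported:
  K: calculated 51.0 vs reported 51.0 → residual 0.0 km
  L: calculated 83.6 vs reported 83.6 → residual 0.0 km
  M: calculated 175.5 vs reported 175.5 → residual 0.0 km
  N: calculated 156.9 vs reported 194.4 → residual 37.5 km
K, L, M are mutually consistent (residuals ≈ 0); N is off by 37.5 km.

N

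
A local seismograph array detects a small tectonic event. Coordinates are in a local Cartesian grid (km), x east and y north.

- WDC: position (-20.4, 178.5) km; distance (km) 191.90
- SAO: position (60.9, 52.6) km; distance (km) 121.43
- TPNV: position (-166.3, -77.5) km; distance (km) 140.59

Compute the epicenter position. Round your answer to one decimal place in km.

x ≈ -41.8 km, y ≈ -12.2 km

Circle about each station: (x + 20.4)² + (y − 178.5)² = 191.90²; (x − 60.9)² + (y − 52.6)² = 121.43²; (x + 166.3)² + (y + 77.5)² = 140.59².
Subtracting the WDC equation from the SAO and TPNV equations removes the quadratic terms:
162.6 x − 251.8 y = -3722.47
-291.8 x − 512.0 y = 18443.59
Solving the 2×2 system: x ≈ -41.8, y ≈ -12.2 km.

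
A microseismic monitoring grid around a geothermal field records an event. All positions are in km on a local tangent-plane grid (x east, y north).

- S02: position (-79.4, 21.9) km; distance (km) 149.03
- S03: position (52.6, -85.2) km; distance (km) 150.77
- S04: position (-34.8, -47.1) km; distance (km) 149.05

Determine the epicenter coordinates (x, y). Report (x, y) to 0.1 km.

Circle about each station: (x + 79.4)² + (y − 21.9)² = 149.03²; (x − 52.6)² + (y + 85.2)² = 150.77²; (x + 34.8)² + (y + 47.1)² = 149.05².
Subtracting pairs of circle equations eliminates x²+y² and gives linear equations (the radical axes):
264.0 x − 214.2 y = 2720.18
89.2 x − 138.0 y = -3360.48
Solving the 2×2 system: x ≈ 63.2, y ≈ 65.2 km.

63.2 km east, 65.2 km north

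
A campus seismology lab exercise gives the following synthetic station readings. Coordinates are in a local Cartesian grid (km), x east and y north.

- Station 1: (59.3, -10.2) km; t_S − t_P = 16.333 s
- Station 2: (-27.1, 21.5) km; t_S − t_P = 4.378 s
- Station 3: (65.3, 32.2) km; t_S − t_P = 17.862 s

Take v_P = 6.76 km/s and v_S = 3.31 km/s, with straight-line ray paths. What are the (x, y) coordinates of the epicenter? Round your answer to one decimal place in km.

x ≈ -46.1 km, y ≈ 0.4 km

Distance from S−P lag: d = Δt · v_P v_S / (v_P − v_S) = Δt · (6.76·3.31)/(6.76−3.31) ≈ 6.4857·Δt.
So d_Station 1 = 105.93, d_Station 2 = 28.39, d_Station 3 = 115.85 km.
Circle about each station: (x − 59.3)² + (y + 10.2)² = 105.93²; (x + 27.1)² + (y − 21.5)² = 28.39²; (x − 65.3)² + (y − 32.2)² = 115.85².
Subtracting pairs of circle equations eliminates x²+y² and gives linear equations (the radical axes):
-172.8 x + 63.4 y = 7991.30
12.0 x + 84.8 y = -519.66
Solving the 2×2 system: x ≈ -46.1, y ≈ 0.4 km.
Check against Station 1 (with the unrounded x, y): √((x − 59.3)²+(y + 10.2)²) = 105.93 ≈ 105.93 km. ✓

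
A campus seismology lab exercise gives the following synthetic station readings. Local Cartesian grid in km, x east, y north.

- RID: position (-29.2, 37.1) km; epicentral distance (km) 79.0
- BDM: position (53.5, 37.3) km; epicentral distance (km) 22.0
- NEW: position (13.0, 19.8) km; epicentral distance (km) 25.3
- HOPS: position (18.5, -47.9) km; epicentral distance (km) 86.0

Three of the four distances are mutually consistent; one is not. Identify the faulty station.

Solve using three stations at a time. Using BDM, NEW, HOPS (subtract circle equations pairwise → linear system) gives (x, y) ≈ (31.5, 37.1).
Distances from that point to each station vs reported:
  RID: calculated 60.7 vs reported 79.0 → residual 18.3 km
  BDM: calculated 22.0 vs reported 22.0 → residual 0.0 km
  NEW: calculated 25.3 vs reported 25.3 → residual 0.0 km
  HOPS: calculated 86.0 vs reported 86.0 → residual 0.0 km
BDM, NEW, HOPS are mutually consistent (residuals ≈ 0); RID is off by 18.3 km.

RID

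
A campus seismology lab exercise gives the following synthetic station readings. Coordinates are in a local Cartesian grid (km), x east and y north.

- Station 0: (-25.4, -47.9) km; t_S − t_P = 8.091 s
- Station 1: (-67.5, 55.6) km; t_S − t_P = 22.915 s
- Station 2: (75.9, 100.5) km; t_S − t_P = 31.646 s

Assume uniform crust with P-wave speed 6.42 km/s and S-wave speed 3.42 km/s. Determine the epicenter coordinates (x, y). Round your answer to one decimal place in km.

Distance from S−P lag: d = Δt · v_P v_S / (v_P − v_S) = Δt · (6.42·3.42)/(6.42−3.42) ≈ 7.3188·Δt.
So d_Station 0 = 59.22, d_Station 1 = 167.71, d_Station 2 = 231.61 km.
Circle about each station: (x + 25.4)² + (y + 47.9)² = 59.22²; (x + 67.5)² + (y − 55.6)² = 167.71²; (x − 75.9)² + (y − 100.5)² = 231.61².
Subtracting pairs of circle equations eliminates x²+y² and gives linear equations (the radical axes):
-84.2 x + 207.0 y = -19911.60
202.6 x + 296.8 y = -37214.69
Solving the 2×2 system: x ≈ -26.8, y ≈ -107.1 km.

(-26.8, -107.1)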